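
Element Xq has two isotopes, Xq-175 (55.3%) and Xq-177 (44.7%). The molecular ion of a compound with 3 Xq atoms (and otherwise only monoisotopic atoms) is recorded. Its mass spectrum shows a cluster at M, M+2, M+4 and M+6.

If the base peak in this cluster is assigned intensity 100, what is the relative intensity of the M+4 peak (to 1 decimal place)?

(0.553 + 0.447)^3 gives M 0.1691, M+2 0.4101, M+4 0.3315, M+6 0.0893; the largest is M+2.
P(M+2) = C(3,1) × 0.553^2 × 0.447^1 = 3 × 0.305809 × 0.4470 = 0.410090 (base)
P(M+4) = C(3,2) × 0.553^1 × 0.447^2 = 3 × 0.5530 × 0.199809 = 0.331483
Relative intensity = 0.331483 / 0.410090 × 100 = 80.8

80.8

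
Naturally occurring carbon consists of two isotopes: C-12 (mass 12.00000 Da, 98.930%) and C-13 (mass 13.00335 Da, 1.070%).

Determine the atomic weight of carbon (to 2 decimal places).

12.01 Da

Ar = Σ fᵢ·mᵢ = 0.98930 × 12.00000 + 0.01070 × 13.00335
= 11.871600 + 0.139136 = 12.010736 Da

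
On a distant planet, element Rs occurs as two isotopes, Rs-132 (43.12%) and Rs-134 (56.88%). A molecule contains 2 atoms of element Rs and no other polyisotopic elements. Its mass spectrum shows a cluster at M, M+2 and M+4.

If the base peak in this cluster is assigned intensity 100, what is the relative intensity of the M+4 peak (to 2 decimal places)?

Binomial terms of (0.4312 + 0.5688)^2: M 0.1859, M+2 0.4905, M+4 0.3235 → M+2 is the base peak.
P(M+2) = C(2,1) × 0.4312^1 × 0.5688^1 = 2 × 0.4312 × 0.5688 = 0.490533 (base)
P(M+4) = C(2,2) × 0.4312^0 × 0.5688^2 = 1 × 1.0000 × 0.32353344 = 0.323533
Relative intensity = 0.323533 / 0.490533 × 100 = 65.96

65.96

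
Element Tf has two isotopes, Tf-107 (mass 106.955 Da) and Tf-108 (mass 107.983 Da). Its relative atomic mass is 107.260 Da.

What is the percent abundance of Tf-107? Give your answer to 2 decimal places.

With x = fraction of Tf-107 (so Tf-108 is 1 − x):
106.955·x + 107.983·(1 − x) = 107.260
(106.955 − 107.983)·x = 107.260 − 107.983
x = -0.723 / -1.028 = 0.70331 → 70.33% Tf-107, 29.67% Tf-108.

70.33%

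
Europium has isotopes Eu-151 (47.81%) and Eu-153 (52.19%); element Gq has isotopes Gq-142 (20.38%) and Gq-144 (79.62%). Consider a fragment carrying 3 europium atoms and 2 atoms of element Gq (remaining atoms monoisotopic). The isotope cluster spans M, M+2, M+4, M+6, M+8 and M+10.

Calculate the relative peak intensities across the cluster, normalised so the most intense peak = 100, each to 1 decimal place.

Europium pattern (n=3): 0.10928391 : 0.3578871 : 0.39067407 : 0.14215492
Element Gq pattern (n=2): 0.04153444 : 0.32453112 : 0.63393444
Convolve the two distributions (both contribute in 2-u steps):
  M: 0.10928391×0.04153444 = 0.004539
  M+2: 0.10928391×0.32453112 + 0.3578871×0.04153444 = 0.050331
  M+4: 0.10928391×0.63393444 + 0.3578871×0.32453112 + 0.39067407×0.04153444 = 0.201651
  M+6: 0.3578871×0.63393444 + 0.39067407×0.32453112 + 0.14215492×0.04153444 = 0.359567
  M+8: 0.39067407×0.63393444 + 0.14215492×0.32453112 = 0.293795
  M+10: 0.14215492×0.63393444 = 0.090117
Scale to base peak (0.359567) = 100: 1.3 : 14.0 : 56.1 : 100.0 : 81.7 : 25.1

1.3 : 14.0 : 56.1 : 100.0 : 81.7 : 25.1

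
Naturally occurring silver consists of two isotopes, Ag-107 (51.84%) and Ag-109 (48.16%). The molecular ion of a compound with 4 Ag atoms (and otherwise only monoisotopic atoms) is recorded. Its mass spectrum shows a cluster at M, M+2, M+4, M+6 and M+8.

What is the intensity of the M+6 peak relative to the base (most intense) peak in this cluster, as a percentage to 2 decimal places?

Term probabilities: M 0.0722, M+2 0.2684, M+4 0.3740, M+6 0.2316, M+8 0.0538. Base peak = M+4.
P(M+4) = C(4,2) × 0.5184^2 × 0.4816^2 = 6 × 0.26873856 × 0.23193856 = 0.373985 (base)
P(M+6) = C(4,3) × 0.5184^1 × 0.4816^3 = 4 × 0.5184 × 0.11170161 = 0.231624
Relative intensity = 0.231624 / 0.373985 × 100 = 61.93

61.93%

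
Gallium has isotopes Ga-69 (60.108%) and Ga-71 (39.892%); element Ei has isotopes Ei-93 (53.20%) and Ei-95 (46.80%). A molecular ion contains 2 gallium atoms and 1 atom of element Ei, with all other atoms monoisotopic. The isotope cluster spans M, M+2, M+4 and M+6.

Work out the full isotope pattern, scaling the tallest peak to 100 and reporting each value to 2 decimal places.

Gallium pattern (n=2): 0.36129717 : 0.47956567 : 0.15913717
Element Ei pattern (n=1): 0.5320 : 0.4680
Convolve the two distributions (both contribute in 2-u steps):
  M: 0.36129717×0.5320 = 0.192210
  M+2: 0.36129717×0.4680 + 0.47956567×0.5320 = 0.424216
  M+4: 0.47956567×0.4680 + 0.15913717×0.5320 = 0.309098
  M+6: 0.15913717×0.4680 = 0.074476
Scale to base peak (0.424216) = 100: 45.31 : 100.00 : 72.86 : 17.56

45.31 : 100.00 : 72.86 : 17.56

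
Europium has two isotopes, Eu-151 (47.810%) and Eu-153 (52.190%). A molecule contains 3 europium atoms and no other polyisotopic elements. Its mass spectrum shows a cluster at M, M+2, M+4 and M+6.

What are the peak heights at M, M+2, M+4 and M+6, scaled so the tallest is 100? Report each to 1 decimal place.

The 3 Eu atoms are independent, so intensities follow the terms of (0.47810 + 0.52190)^3.
P(M) = 0.47810^3 = 0.109284
P(M+2) = 3 × 0.47810^2 × 0.52190^1 = 0.357887
P(M+4) = 3 × 0.47810^1 × 0.52190^2 = 0.390674
P(M+6) = 0.52190^3 = 0.142155
The M+4 peak is largest (0.390674); scaling to 100 gives 28.0 : 91.6 : 100.0 : 36.4.

28.0 : 91.6 : 100.0 : 36.4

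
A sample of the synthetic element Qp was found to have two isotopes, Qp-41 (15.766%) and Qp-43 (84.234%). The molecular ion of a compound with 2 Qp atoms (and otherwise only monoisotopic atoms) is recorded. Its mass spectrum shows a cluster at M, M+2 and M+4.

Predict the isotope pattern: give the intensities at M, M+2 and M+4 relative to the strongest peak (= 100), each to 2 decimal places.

Expanding (0.15766 + 0.84234)^2:
P(M) = 0.15766^2 = 0.024857
P(M+2) = 2 × 0.15766^1 × 0.84234^1 = 0.265607
P(M+4) = 0.84234^2 = 0.709537
The M+4 peak is largest (0.709537); scaling to 100 gives 3.50 : 37.43 : 100.00.

3.50 : 37.43 : 100.00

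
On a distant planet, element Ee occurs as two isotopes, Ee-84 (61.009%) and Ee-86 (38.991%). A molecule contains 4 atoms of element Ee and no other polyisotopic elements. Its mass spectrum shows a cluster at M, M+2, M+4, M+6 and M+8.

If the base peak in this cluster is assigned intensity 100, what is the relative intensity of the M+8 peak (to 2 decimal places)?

Term probabilities: M 0.1385, M+2 0.3542, M+4 0.3395, M+6 0.1447, M+8 0.0231. Base peak = M+2.
P(M+2) = C(4,1) × 0.61009^3 × 0.38991^1 = 4 × 0.22708148 × 0.38991 = 0.354165 (base)
P(M+8) = C(4,4) × 0.61009^0 × 0.38991^4 = 1 × 1.0000 × 0.02311306 = 0.023113
Relative intensity = 0.023113 / 0.354165 × 100 = 6.53

6.53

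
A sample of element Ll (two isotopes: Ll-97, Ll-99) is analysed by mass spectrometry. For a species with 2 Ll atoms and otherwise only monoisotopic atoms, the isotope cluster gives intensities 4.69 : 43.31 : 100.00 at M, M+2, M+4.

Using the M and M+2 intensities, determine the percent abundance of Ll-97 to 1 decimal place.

17.8%

If p is the fraction of Ll that is Ll-97, then I(M+2)/I(M) = [C(2,1)·p^1·(1−p)] / p^2 = 2·(1−p)/p = 43.31/4.69 = 9.2345
(1−p)/p = 9.2345/2 = 4.6173  ⇒  p = 1/(1 + 4.6173) = 0.1780
Ll-97: 17.8%, Ll-99: 82.2%.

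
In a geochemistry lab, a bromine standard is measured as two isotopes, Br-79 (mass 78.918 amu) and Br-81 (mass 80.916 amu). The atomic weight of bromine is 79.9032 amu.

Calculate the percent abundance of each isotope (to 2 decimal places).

With x = fraction of Br-79 (so Br-81 is 1 − x):
78.918·x + 80.916·(1 − x) = 79.9032
(78.918 − 80.916)·x = 79.9032 − 80.916
x = -1.0128 / -1.998 = 0.50691 → 50.69% Br-79, 49.31% Br-81.

Br-79: 50.69%, Br-81: 49.31%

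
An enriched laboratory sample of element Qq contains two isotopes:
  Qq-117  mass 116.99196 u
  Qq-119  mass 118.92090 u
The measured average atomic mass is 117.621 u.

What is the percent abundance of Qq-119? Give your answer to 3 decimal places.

32.611%

With x = fraction of Qq-117 (so Qq-119 is 1 − x):
116.99196·x + 118.92090·(1 − x) = 117.621
(116.99196 − 118.92090)·x = 117.621 − 118.92090
x = -1.29990 / -1.92894 = 0.67389 → 67.389% Qq-117, 32.611% Qq-119.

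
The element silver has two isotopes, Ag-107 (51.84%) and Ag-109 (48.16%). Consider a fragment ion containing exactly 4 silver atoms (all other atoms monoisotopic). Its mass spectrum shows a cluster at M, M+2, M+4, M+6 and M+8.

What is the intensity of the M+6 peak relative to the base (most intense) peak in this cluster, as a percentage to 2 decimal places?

Binomial terms of (0.5184 + 0.4816)^4: M 0.0722, M+2 0.2684, M+4 0.3740, M+6 0.2316, M+8 0.0538 → M+4 is the base peak.
P(M+4) = C(4,2) × 0.5184^2 × 0.4816^2 = 6 × 0.26873856 × 0.23193856 = 0.373985 (base)
P(M+6) = C(4,3) × 0.5184^1 × 0.4816^3 = 4 × 0.5184 × 0.11170161 = 0.231624
Relative intensity = 0.231624 / 0.373985 × 100 = 61.93

61.93%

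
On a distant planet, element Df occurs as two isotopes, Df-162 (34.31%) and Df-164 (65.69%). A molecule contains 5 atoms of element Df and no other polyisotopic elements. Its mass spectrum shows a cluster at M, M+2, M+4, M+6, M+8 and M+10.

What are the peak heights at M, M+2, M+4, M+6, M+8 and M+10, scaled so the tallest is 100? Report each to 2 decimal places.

Expanding (0.3431 + 0.6569)^5:
P(M) = 0.3431^5 = 0.004754
P(M+2) = 5 × 0.3431^4 × 0.6569^1 = 0.045515
P(M+4) = 10 × 0.3431^3 × 0.6569^2 = 0.174285
P(M+6) = 10 × 0.3431^2 × 0.6569^3 = 0.333687
P(M+8) = 5 × 0.3431^1 × 0.6569^4 = 0.319439
P(M+10) = 0.6569^5 = 0.122320
The M+6 peak is largest (0.333687); scaling to 100 gives 1.42 : 13.64 : 52.23 : 100.00 : 95.73 : 36.66.

1.42 : 13.64 : 52.23 : 100.00 : 95.73 : 36.66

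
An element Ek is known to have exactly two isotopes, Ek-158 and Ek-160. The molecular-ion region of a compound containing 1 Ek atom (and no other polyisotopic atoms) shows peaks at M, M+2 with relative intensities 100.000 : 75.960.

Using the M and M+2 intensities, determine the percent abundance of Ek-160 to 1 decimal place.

If p is the fraction of Ek that is Ek-158, then I(M+2)/I(M) = [C(1,1)·p^0·(1−p)] / p^1 = 1·(1−p)/p = 75.960/100.000 = 0.7596
(1−p)/p = 0.7596/1 = 0.7596  ⇒  p = 1/(1 + 0.7596) = 0.5683
Ek-158: 56.8%, Ek-160: 43.2%.

43.2%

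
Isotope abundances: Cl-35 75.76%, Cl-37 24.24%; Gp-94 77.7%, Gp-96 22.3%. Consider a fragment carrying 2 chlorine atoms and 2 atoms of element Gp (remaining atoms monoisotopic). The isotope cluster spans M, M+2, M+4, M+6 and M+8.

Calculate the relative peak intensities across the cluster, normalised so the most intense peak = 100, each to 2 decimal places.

82.38 : 100.00 : 45.48 : 9.18 : 0.69

Chlorine pattern (n=2): 0.57395776 : 0.36728448 : 0.05875776
Element Gp pattern (n=2): 0.603729 : 0.346542 : 0.049729
Convolve the two distributions (both contribute in 2-u steps):
  M: 0.57395776×0.603729 = 0.346515
  M+2: 0.57395776×0.346542 + 0.36728448×0.603729 = 0.420641
  M+4: 0.57395776×0.049729 + 0.36728448×0.346542 + 0.05875776×0.603729 = 0.191296
  M+6: 0.36728448×0.049729 + 0.05875776×0.346542 = 0.038627
  M+8: 0.05875776×0.049729 = 0.002922
Scale to base peak (0.420641) = 100: 82.38 : 100.00 : 45.48 : 9.18 : 0.69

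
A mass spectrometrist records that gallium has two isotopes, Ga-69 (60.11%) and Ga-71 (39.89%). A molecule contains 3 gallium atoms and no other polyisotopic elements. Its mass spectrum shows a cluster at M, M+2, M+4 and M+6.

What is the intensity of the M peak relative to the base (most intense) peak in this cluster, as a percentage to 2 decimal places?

50.23%

Term probabilities: M 0.2172, M+2 0.4324, M+4 0.2869, M+6 0.0635. Base peak = M+2.
P(M+2) = C(3,1) × 0.6011^2 × 0.3989^1 = 3 × 0.36132121 × 0.3989 = 0.432393 (base)
P(M) = C(3,0) × 0.6011^3 × 0.3989^0 = 1 × 0.21719018 × 1.0000 = 0.217190
Relative intensity = 0.217190 / 0.432393 × 100 = 50.23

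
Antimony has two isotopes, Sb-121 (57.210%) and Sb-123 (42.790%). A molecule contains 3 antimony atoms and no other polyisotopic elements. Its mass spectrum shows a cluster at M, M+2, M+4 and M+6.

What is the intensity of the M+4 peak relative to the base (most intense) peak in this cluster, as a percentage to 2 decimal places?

Term probabilities: M 0.1872, M+2 0.4202, M+4 0.3143, M+6 0.0783. Base peak = M+2.
P(M+2) = C(3,1) × 0.57210^2 × 0.42790^1 = 3 × 0.32729841 × 0.4279 = 0.420153 (base)
P(M+4) = C(3,2) × 0.57210^1 × 0.42790^2 = 3 × 0.5721 × 0.18309841 = 0.314252
Relative intensity = 0.314252 / 0.420153 × 100 = 74.79

74.79%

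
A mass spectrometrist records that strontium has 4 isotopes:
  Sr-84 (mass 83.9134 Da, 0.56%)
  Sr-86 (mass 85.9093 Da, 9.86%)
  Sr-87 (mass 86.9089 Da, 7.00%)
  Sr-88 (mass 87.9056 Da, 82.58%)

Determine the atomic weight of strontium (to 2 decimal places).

The abundance-weighted mean is 0.0056 × 83.9134 + 0.0986 × 85.9093 + 0.0700 × 86.9089 + 0.8258 × 87.9056
= 0.46992 + 8.47066 + 6.08362 + 72.59244 = 87.61664 Da

87.62 Da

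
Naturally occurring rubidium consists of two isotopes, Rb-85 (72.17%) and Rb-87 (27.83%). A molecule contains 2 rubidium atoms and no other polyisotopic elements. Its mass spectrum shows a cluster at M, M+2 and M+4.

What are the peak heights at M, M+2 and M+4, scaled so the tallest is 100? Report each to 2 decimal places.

100.00 : 77.12 : 14.87

Expanding (0.7217 + 0.2783)^2:
P(M) = 0.7217^2 = 0.520851
P(M+2) = 2 × 0.7217^1 × 0.2783^1 = 0.401698
P(M+4) = 0.2783^2 = 0.077451
The M peak is largest (0.520851); scaling to 100 gives 100.00 : 77.12 : 14.87.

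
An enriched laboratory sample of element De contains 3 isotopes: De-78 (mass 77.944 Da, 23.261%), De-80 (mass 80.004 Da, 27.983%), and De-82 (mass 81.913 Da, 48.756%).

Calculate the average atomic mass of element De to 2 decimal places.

80.46 Da

The abundance-weighted mean is 0.23261 × 77.944 + 0.27983 × 80.004 + 0.48756 × 81.913
= 18.1306 + 22.3875 + 39.9375 = 80.4556 Da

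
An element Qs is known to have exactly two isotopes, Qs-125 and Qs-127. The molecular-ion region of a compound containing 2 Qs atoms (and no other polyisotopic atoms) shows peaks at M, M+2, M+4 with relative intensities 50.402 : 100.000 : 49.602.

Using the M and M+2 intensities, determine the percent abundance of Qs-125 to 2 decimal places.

50.20%

Write p for the Qs-125 fraction. I(M+2)/I(M) = [C(2,1)·p^1·(1−p)] / p^2 = 2·(1−p)/p = 100.000/50.402 = 1.9840
(1−p)/p = 1.9840/2 = 0.9920  ⇒  p = 1/(1 + 0.9920) = 0.5020
Qs-125: 50.20%, Qs-127: 49.80%.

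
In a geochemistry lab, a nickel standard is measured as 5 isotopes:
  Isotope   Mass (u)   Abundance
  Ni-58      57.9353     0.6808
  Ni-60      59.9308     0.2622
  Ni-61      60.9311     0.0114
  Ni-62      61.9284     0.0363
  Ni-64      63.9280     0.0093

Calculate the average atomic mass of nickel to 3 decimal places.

58.693 u

The abundance-weighted mean is 0.6808 × 57.9353 + 0.2622 × 59.9308 + 0.0114 × 60.9311 + 0.0363 × 61.9284 + 0.0093 × 63.9280
= 39.44235 + 15.71386 + 0.69461 + 2.24800 + 0.59453 = 58.69335 u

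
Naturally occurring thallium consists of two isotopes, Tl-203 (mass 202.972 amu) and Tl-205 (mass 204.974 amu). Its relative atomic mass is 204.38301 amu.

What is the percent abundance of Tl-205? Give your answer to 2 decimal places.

Writing the weighted mean with unknown fraction x of Tl-203:
202.972·x + 204.974·(1 − x) = 204.38301
(202.972 − 204.974)·x = 204.38301 − 204.974
x = -0.59099 / -2.002 = 0.29520 → 29.52% Tl-203, 70.48% Tl-205.

70.48%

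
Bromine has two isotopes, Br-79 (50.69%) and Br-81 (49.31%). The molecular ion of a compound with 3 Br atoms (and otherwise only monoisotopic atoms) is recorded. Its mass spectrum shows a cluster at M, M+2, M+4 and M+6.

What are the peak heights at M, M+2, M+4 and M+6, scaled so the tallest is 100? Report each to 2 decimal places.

Expanding (0.5069 + 0.4931)^3:
P(M) = 0.5069^3 = 0.130247
P(M+2) = 3 × 0.5069^2 × 0.4931^1 = 0.380103
P(M+4) = 3 × 0.5069^1 × 0.4931^2 = 0.369755
P(M+6) = 0.4931^3 = 0.119896
The M+2 peak is largest (0.380103); scaling to 100 gives 34.27 : 100.00 : 97.28 : 31.54.

34.27 : 100.00 : 97.28 : 31.54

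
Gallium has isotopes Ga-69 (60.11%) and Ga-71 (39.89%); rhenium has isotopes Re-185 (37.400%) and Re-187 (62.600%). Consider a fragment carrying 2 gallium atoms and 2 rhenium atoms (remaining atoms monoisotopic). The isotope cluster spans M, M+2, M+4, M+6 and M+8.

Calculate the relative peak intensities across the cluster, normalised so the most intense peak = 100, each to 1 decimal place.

Gallium pattern (n=2): 0.36132121 : 0.47955758 : 0.15912121
Rhenium pattern (n=2): 0.139876 : 0.468248 : 0.391876
Convolve the two distributions (both contribute in 2-u steps):
  M: 0.36132121×0.139876 = 0.050540
  M+2: 0.36132121×0.468248 + 0.47955758×0.139876 = 0.236267
  M+4: 0.36132121×0.391876 + 0.47955758×0.468248 + 0.15912121×0.139876 = 0.388402
  M+6: 0.47955758×0.391876 + 0.15912121×0.468248 = 0.262435
  M+8: 0.15912121×0.391876 = 0.062356
Scale to base peak (0.388402) = 100: 13.0 : 60.8 : 100.0 : 67.6 : 16.1

13.0 : 60.8 : 100.0 : 67.6 : 16.1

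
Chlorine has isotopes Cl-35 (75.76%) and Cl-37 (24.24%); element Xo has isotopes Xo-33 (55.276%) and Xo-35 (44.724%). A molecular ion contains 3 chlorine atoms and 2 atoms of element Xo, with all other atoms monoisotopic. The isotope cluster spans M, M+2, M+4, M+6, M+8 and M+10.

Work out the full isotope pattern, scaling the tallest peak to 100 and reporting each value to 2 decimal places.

38.79 : 100.00 : 97.55 : 44.92 : 9.85 : 0.83

Chlorine pattern (n=3): 0.4348304 : 0.41738208 : 0.13354464 : 0.01424288
Element Xo pattern (n=2): 0.30554362 : 0.49443276 : 0.20002362
Convolve the two distributions (both contribute in 2-u steps):
  M: 0.4348304×0.30554362 = 0.132860
  M+2: 0.4348304×0.49443276 + 0.41738208×0.30554362 = 0.342523
  M+4: 0.4348304×0.20002362 + 0.41738208×0.49443276 + 0.13354464×0.30554362 = 0.334147
  M+6: 0.41738208×0.20002362 + 0.13354464×0.49443276 + 0.01424288×0.30554362 = 0.153867
  M+8: 0.13354464×0.20002362 + 0.01424288×0.49443276 = 0.033754
  M+10: 0.01424288×0.20002362 = 0.002849
Scale to base peak (0.342523) = 100: 38.79 : 100.00 : 97.55 : 44.92 : 9.85 : 0.83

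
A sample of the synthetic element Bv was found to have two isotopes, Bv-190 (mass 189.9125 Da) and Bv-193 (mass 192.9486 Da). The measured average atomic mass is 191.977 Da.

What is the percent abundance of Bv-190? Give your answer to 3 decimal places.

32.002%

With x = fraction of Bv-190 (so Bv-193 is 1 − x):
189.9125·x + 192.9486·(1 − x) = 191.977
(189.9125 − 192.9486)·x = 191.977 − 192.9486
x = -0.9716 / -3.0361 = 0.32002 → 32.002% Bv-190, 67.998% Bv-193.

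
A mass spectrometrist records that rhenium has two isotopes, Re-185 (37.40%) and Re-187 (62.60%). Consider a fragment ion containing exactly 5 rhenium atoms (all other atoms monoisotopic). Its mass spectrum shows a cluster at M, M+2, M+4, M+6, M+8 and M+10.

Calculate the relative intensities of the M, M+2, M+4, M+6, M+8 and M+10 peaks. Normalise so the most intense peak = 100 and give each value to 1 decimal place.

2.1 : 17.8 : 59.7 : 100.0 : 83.7 : 28.0

Each Re atom is independently Re-185 (p = 0.3740) or Re-187 (q = 0.6260); the cluster is the binomial expansion (p + q)^5.
P(M) = 0.3740^5 = 0.007317
P(M+2) = 5 × 0.3740^4 × 0.6260^1 = 0.061239
P(M+4) = 10 × 0.3740^3 × 0.6260^2 = 0.205005
P(M+6) = 10 × 0.3740^2 × 0.6260^3 = 0.343136
P(M+8) = 5 × 0.3740^1 × 0.6260^4 = 0.287170
P(M+10) = 0.6260^5 = 0.096133
The M+6 peak is largest (0.343136); scaling to 100 gives 2.1 : 17.8 : 59.7 : 100.0 : 83.7 : 28.0.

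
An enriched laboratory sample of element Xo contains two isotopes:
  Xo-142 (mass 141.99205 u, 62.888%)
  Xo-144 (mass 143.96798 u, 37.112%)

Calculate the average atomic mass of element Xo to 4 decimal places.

Average mass = Σ (abundance × isotope mass) = 0.62888 × 141.99205 + 0.37112 × 143.96798
= 89.295960 + 53.429397 = 142.725357 u

142.7254 u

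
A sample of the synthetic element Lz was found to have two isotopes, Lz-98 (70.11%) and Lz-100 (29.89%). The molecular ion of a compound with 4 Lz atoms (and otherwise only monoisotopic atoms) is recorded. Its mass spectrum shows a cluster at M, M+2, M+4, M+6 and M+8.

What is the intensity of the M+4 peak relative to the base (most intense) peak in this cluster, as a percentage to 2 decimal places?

Term probabilities: M 0.2416, M+2 0.4120, M+4 0.2635, M+6 0.0749, M+8 0.0080. Base peak = M+2.
P(M+2) = C(4,1) × 0.7011^3 × 0.2989^1 = 4 × 0.34461954 × 0.2989 = 0.412027 (base)
P(M+4) = C(4,2) × 0.7011^2 × 0.2989^2 = 6 × 0.49154121 × 0.08934121 = 0.263489
Relative intensity = 0.263489 / 0.412027 × 100 = 63.95

63.95%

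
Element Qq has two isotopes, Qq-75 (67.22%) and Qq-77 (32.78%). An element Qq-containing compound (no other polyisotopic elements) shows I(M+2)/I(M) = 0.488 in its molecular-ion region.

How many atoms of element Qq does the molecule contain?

The M+2/M ratio from n Qq atoms is n · q/p = n · 0.3278/0.6722.
n = 0.488 × 0.6722/0.3278 = 1.00 ≈ 1

1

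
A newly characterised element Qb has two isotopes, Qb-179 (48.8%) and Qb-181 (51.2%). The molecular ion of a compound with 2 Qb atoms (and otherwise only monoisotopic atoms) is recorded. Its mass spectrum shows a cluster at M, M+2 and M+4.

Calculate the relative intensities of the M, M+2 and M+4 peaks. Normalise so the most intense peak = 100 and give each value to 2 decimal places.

The 2 Qb atoms are independent, so intensities follow the terms of (0.488 + 0.512)^2.
P(M) = 0.488^2 = 0.238144
P(M+2) = 2 × 0.488^1 × 0.512^1 = 0.499712
P(M+4) = 0.512^2 = 0.262144
The M+2 peak is largest (0.499712); scaling to 100 gives 47.66 : 100.00 : 52.46.

47.66 : 100.00 : 52.46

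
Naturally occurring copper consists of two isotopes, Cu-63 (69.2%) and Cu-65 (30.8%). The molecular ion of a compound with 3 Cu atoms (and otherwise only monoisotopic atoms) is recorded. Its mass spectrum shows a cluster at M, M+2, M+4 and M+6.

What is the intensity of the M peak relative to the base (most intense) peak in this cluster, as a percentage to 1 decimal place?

74.9%

Term probabilities: M 0.3314, M+2 0.4425, M+4 0.1969, M+6 0.0292. Base peak = M+2.
P(M+2) = C(3,1) × 0.692^2 × 0.308^1 = 3 × 0.478864 × 0.3080 = 0.442470 (base)
P(M) = C(3,0) × 0.692^3 × 0.308^0 = 1 × 0.33137389 × 1.0000 = 0.331374
Relative intensity = 0.331374 / 0.442470 × 100 = 74.9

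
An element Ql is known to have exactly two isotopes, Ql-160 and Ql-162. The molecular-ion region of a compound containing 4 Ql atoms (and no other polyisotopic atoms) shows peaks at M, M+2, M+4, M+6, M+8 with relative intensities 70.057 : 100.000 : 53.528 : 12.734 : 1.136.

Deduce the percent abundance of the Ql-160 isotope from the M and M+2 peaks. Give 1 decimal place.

73.7%

If p is the fraction of Ql that is Ql-160, then I(M+2)/I(M) = [C(4,1)·p^3·(1−p)] / p^4 = 4·(1−p)/p = 100.000/70.057 = 1.4274
(1−p)/p = 1.4274/4 = 0.3569  ⇒  p = 1/(1 + 0.3569) = 0.7370
Ql-160: 73.7%, Ql-162: 26.3%.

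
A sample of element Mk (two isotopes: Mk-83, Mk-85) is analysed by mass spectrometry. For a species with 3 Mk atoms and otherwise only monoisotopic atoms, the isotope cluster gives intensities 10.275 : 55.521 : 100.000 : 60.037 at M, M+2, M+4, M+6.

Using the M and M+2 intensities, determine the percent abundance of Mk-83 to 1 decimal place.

If p is the fraction of Mk that is Mk-83, then I(M+2)/I(M) = [C(3,1)·p^2·(1−p)] / p^3 = 3·(1−p)/p = 55.521/10.275 = 5.4035
(1−p)/p = 5.4035/3 = 1.8012  ⇒  p = 1/(1 + 1.8012) = 0.3570
Mk-83: 35.7%, Mk-85: 64.3%.

35.7%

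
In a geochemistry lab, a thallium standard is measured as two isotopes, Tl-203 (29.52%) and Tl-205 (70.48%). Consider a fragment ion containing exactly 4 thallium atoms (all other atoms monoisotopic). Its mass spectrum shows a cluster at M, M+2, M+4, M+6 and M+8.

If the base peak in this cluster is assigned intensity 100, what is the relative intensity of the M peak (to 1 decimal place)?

Binomial terms of (0.2952 + 0.7048)^4: M 0.0076, M+2 0.0725, M+4 0.2597, M+6 0.4134, M+8 0.2468 → M+6 is the base peak.
P(M+6) = C(4,3) × 0.2952^1 × 0.7048^3 = 4 × 0.2952 × 0.35010449 = 0.413403 (base)
P(M) = C(4,0) × 0.2952^4 × 0.7048^0 = 1 × 0.00759391 × 1.0000 = 0.007594
Relative intensity = 0.007594 / 0.413403 × 100 = 1.8

1.8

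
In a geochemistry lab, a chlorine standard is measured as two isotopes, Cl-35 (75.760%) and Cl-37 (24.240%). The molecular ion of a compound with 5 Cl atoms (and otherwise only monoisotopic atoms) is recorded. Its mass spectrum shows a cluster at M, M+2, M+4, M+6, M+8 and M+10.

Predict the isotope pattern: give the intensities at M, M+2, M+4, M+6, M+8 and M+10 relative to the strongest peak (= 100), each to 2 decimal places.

The 5 Cl atoms are independent, so intensities follow the terms of (0.75760 + 0.24240)^5.
P(M) = 0.75760^5 = 0.249574
P(M+2) = 5 × 0.75760^4 × 0.24240^1 = 0.399266
P(M+4) = 10 × 0.75760^3 × 0.24240^2 = 0.255497
P(M+6) = 10 × 0.75760^2 × 0.24240^3 = 0.081748
P(M+8) = 5 × 0.75760^1 × 0.24240^4 = 0.013078
P(M+10) = 0.24240^5 = 0.000837
The M+2 peak is largest (0.399266); scaling to 100 gives 62.51 : 100.00 : 63.99 : 20.47 : 3.28 : 0.21.

62.51 : 100.00 : 63.99 : 20.47 : 3.28 : 0.21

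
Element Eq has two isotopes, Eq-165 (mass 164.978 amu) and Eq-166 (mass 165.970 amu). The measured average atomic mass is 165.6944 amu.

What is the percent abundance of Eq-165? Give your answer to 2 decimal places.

Let x be the fractional abundance of Eq-165; then Eq-166 has abundance 1 − x.
164.978·x + 165.970·(1 − x) = 165.6944
(164.978 − 165.970)·x = 165.6944 − 165.970
x = -0.2756 / -0.992 = 0.27782 → 27.78% Eq-165, 72.22% Eq-166.

27.78%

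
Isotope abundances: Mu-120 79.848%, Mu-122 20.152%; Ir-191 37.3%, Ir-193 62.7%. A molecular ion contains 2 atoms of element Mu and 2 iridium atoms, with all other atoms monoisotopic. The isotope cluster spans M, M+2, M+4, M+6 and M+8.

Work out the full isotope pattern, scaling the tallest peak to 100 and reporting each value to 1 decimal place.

21.8 : 84.3 : 100.0 : 35.8 : 3.9

Element Mu pattern (n=2): 0.63757031 : 0.32181938 : 0.04061031
Iridium pattern (n=2): 0.139129 : 0.467742 : 0.393129
Convolve the two distributions (both contribute in 2-u steps):
  M: 0.63757031×0.139129 = 0.088705
  M+2: 0.63757031×0.467742 + 0.32181938×0.139129 = 0.342993
  M+4: 0.63757031×0.393129 + 0.32181938×0.467742 + 0.04061031×0.139129 = 0.406826
  M+6: 0.32181938×0.393129 + 0.04061031×0.467742 = 0.145512
  M+8: 0.04061031×0.393129 = 0.015965
Scale to base peak (0.406826) = 100: 21.8 : 84.3 : 100.0 : 35.8 : 3.9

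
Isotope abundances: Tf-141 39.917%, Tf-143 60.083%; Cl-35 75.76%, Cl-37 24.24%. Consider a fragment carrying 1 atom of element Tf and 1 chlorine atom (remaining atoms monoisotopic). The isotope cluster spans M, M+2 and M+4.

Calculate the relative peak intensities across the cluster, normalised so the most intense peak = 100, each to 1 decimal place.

54.8 : 100.0 : 26.4

Element Tf pattern (n=1): 0.39917 : 0.60083
Chlorine pattern (n=1): 0.7576 : 0.2424
Convolve the two distributions (both contribute in 2-u steps):
  M: 0.39917×0.7576 = 0.302411
  M+2: 0.39917×0.2424 + 0.60083×0.7576 = 0.551948
  M+4: 0.60083×0.2424 = 0.145641
Scale to base peak (0.551948) = 100: 54.8 : 100.0 : 26.4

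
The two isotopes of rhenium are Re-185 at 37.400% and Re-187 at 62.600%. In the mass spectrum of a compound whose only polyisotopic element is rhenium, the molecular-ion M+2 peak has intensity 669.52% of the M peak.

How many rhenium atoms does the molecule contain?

For n independent Re atoms, I(M+2)/I(M) = n · (abundance Re-187) / (abundance Re-185) = n · 0.62600/0.37400.
n = 6.6952 × 0.37400/0.62600 = 4.00 ≈ 4

4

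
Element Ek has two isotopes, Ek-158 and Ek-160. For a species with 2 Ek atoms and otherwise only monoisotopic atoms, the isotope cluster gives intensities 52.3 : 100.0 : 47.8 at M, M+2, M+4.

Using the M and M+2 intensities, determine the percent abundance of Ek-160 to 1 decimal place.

48.9%

Write p for the Ek-158 fraction. I(M+2)/I(M) = [C(2,1)·p^1·(1−p)] / p^2 = 2·(1−p)/p = 100.0/52.3 = 1.9120
(1−p)/p = 1.9120/2 = 0.9560  ⇒  p = 1/(1 + 0.9560) = 0.5112
Ek-158: 51.1%, Ek-160: 48.9%.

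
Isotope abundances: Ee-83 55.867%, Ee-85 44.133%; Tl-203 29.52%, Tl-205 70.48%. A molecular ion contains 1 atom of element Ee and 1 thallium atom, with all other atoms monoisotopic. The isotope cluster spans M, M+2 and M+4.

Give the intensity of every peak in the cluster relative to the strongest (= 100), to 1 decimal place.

31.5 : 100.0 : 59.4

Element Ee pattern (n=1): 0.55867 : 0.44133
Thallium pattern (n=1): 0.2952 : 0.7048
Convolve the two distributions (both contribute in 2-u steps):
  M: 0.55867×0.2952 = 0.164919
  M+2: 0.55867×0.7048 + 0.44133×0.2952 = 0.524031
  M+4: 0.44133×0.7048 = 0.311049
Scale to base peak (0.524031) = 100: 31.5 : 100.0 : 59.4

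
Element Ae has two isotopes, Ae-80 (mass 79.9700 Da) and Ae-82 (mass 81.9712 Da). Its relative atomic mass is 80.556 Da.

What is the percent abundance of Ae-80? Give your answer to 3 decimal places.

With x = fraction of Ae-80 (so Ae-82 is 1 − x):
79.9700·x + 81.9712·(1 − x) = 80.556
(79.9700 − 81.9712)·x = 80.556 − 81.9712
x = -1.4152 / -2.0012 = 0.70718 → 70.718% Ae-80, 29.282% Ae-82.

70.718%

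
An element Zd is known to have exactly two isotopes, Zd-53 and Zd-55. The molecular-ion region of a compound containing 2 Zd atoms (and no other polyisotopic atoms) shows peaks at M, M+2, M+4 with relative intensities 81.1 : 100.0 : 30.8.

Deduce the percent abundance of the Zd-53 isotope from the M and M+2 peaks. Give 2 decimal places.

Let p = fractional abundance of Zd-53. I(M+2)/I(M) = [C(2,1)·p^1·(1−p)] / p^2 = 2·(1−p)/p = 100.0/81.1 = 1.2330
(1−p)/p = 1.2330/2 = 0.6165  ⇒  p = 1/(1 + 0.6165) = 0.6186
Zd-53: 61.86%, Zd-55: 38.14%.

61.86%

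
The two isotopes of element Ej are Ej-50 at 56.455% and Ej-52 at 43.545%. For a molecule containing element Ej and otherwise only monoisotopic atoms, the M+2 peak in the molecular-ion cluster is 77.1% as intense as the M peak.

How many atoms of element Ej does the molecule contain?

For n independent Ej atoms, I(M+2)/I(M) = n · (abundance Ej-52) / (abundance Ej-50) = n · 0.43545/0.56455.
n = 0.771 × 0.56455/0.43545 = 1.00 ≈ 1

1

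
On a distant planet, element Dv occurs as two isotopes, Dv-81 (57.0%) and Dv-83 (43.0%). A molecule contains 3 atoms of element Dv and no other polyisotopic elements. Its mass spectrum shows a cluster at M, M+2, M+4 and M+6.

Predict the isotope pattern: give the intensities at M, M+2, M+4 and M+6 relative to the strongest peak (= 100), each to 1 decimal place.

Expanding (0.570 + 0.430)^3:
P(M) = 0.570^3 = 0.185193
P(M+2) = 3 × 0.570^2 × 0.430^1 = 0.419121
P(M+4) = 3 × 0.570^1 × 0.430^2 = 0.316179
P(M+6) = 0.430^3 = 0.079507
The M+2 peak is largest (0.419121); scaling to 100 gives 44.2 : 100.0 : 75.4 : 19.0.

44.2 : 100.0 : 75.4 : 19.0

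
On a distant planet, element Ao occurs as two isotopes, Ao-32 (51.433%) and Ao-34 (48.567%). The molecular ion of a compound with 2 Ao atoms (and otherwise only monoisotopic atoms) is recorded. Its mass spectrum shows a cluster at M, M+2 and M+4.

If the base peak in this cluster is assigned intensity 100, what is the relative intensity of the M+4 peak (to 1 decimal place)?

47.2

(0.51433 + 0.48567)^2 gives M 0.2645, M+2 0.4996, M+4 0.2359; the largest is M+2.
P(M+2) = C(2,1) × 0.51433^1 × 0.48567^1 = 2 × 0.51433 × 0.48567 = 0.499589 (base)
P(M+4) = C(2,2) × 0.51433^0 × 0.48567^2 = 1 × 1.0000 × 0.23587535 = 0.235875
Relative intensity = 0.235875 / 0.499589 × 100 = 47.2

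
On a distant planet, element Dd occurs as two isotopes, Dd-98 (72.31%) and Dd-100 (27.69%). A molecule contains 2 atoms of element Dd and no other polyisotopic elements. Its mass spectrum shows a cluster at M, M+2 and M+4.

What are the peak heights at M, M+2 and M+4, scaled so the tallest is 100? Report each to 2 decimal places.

Expanding (0.7231 + 0.2769)^2:
P(M) = 0.7231^2 = 0.522874
P(M+2) = 2 × 0.7231^1 × 0.2769^1 = 0.400453
P(M+4) = 0.2769^2 = 0.076674
The M peak is largest (0.522874); scaling to 100 gives 100.00 : 76.59 : 14.66.

100.00 : 76.59 : 14.66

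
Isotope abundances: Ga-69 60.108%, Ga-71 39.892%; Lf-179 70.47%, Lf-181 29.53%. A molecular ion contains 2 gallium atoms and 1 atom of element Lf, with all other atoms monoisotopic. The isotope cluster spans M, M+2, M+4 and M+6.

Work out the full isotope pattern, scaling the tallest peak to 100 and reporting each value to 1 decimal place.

Gallium pattern (n=2): 0.36129717 : 0.47956567 : 0.15913717
Element Lf pattern (n=1): 0.7047 : 0.2953
Convolve the two distributions (both contribute in 2-u steps):
  M: 0.36129717×0.7047 = 0.254606
  M+2: 0.36129717×0.2953 + 0.47956567×0.7047 = 0.444641
  M+4: 0.47956567×0.2953 + 0.15913717×0.7047 = 0.253760
  M+6: 0.15913717×0.2953 = 0.046993
Scale to base peak (0.444641) = 100: 57.3 : 100.0 : 57.1 : 10.6

57.3 : 100.0 : 57.1 : 10.6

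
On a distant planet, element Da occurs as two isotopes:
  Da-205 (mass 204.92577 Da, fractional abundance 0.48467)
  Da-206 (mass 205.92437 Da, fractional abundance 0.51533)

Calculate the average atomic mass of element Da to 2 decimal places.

205.44 Da

Weight each isotope mass by its fractional abundance: 0.48467 × 204.92577 + 0.51533 × 205.92437
= 99.321373 + 106.119006 = 205.440379 Da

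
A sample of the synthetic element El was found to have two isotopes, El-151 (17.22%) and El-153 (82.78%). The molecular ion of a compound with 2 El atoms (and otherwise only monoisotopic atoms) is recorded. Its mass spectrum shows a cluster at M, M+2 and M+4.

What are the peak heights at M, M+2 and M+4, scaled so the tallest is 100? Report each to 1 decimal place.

Each El atom is independently El-151 (p = 0.1722) or El-153 (q = 0.8278); the cluster is the binomial expansion (p + q)^2.
P(M) = 0.1722^2 = 0.029653
P(M+2) = 2 × 0.1722^1 × 0.8278^1 = 0.285094
P(M+4) = 0.8278^2 = 0.685253
The M+4 peak is largest (0.685253); scaling to 100 gives 4.3 : 41.6 : 100.0.

4.3 : 41.6 : 100.0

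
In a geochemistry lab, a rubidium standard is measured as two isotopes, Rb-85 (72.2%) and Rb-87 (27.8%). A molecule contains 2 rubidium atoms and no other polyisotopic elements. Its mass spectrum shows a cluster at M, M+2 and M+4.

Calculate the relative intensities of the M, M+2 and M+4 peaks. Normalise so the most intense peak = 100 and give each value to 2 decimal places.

100.00 : 77.01 : 14.83

Expanding (0.722 + 0.278)^2:
P(M) = 0.722^2 = 0.521284
P(M+2) = 2 × 0.722^1 × 0.278^1 = 0.401432
P(M+4) = 0.278^2 = 0.077284
The M peak is largest (0.521284); scaling to 100 gives 100.00 : 77.01 : 14.83.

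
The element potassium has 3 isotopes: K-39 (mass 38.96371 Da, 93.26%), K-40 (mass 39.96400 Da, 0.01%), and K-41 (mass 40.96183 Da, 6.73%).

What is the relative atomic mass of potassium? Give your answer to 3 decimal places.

Ar = Σ fᵢ·mᵢ = 0.9326 × 38.96371 + 0.0001 × 39.96400 + 0.0673 × 40.96183
= 36.337556 + 0.003996 + 2.756731 = 39.098283 Da

39.098 Da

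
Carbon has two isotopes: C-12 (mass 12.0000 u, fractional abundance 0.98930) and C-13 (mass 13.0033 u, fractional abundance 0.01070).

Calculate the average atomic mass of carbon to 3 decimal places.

Average mass = Σ (abundance × isotope mass) = 0.98930 × 12.0000 + 0.01070 × 13.0033
= 11.87160 + 0.13914 = 12.01074 u

12.011 u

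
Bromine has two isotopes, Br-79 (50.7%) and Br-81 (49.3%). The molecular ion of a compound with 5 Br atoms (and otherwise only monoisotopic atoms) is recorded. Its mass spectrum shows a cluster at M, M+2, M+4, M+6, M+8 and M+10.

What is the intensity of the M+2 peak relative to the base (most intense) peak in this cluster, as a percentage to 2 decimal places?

51.42%

(0.507 + 0.493)^5 gives M 0.0335, M+2 0.1629, M+4 0.3168, M+6 0.3080, M+8 0.1497, M+10 0.0291; the largest is M+4.
P(M+4) = C(5,2) × 0.507^3 × 0.493^2 = 10 × 0.13032384 × 0.243049 = 0.316751 (base)
P(M+2) = C(5,1) × 0.507^4 × 0.493^1 = 5 × 0.06607419 × 0.4930 = 0.162873
Relative intensity = 0.162873 / 0.316751 × 100 = 51.42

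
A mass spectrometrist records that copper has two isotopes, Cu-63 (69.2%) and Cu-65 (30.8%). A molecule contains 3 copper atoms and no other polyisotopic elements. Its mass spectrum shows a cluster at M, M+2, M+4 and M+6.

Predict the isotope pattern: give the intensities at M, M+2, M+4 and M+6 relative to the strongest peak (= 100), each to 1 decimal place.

Each Cu atom is independently Cu-63 (p = 0.692) or Cu-65 (q = 0.308); the cluster is the binomial expansion (p + q)^3.
P(M) = 0.692^3 = 0.331374
P(M+2) = 3 × 0.692^2 × 0.308^1 = 0.442470
P(M+4) = 3 × 0.692^1 × 0.308^2 = 0.196938
P(M+6) = 0.308^3 = 0.029218
The M+2 peak is largest (0.442470); scaling to 100 gives 74.9 : 100.0 : 44.5 : 6.6.

74.9 : 100.0 : 44.5 : 6.6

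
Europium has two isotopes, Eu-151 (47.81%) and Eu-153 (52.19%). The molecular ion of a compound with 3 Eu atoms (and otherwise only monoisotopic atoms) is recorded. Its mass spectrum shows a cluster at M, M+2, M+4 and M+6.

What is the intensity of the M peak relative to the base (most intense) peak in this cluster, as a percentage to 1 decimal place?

28.0%

Binomial terms of (0.4781 + 0.5219)^3: M 0.1093, M+2 0.3579, M+4 0.3907, M+6 0.1422 → M+4 is the base peak.
P(M+4) = C(3,2) × 0.4781^1 × 0.5219^2 = 3 × 0.4781 × 0.27237961 = 0.390674 (base)
P(M) = C(3,0) × 0.4781^3 × 0.5219^0 = 1 × 0.10928391 × 1.0000 = 0.109284
Relative intensity = 0.109284 / 0.390674 × 100 = 28.0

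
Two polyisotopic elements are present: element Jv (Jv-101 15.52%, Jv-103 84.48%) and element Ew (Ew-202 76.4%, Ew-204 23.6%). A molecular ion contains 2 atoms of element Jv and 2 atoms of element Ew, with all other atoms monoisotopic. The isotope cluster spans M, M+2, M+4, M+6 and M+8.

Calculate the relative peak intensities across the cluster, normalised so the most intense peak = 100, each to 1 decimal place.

Element Jv pattern (n=2): 0.02408704 : 0.26222592 : 0.71368704
Element Ew pattern (n=2): 0.583696 : 0.360608 : 0.055696
Convolve the two distributions (both contribute in 2-u steps):
  M: 0.02408704×0.583696 = 0.014060
  M+2: 0.02408704×0.360608 + 0.26222592×0.583696 = 0.161746
  M+4: 0.02408704×0.055696 + 0.26222592×0.360608 + 0.71368704×0.583696 = 0.512479
  M+6: 0.26222592×0.055696 + 0.71368704×0.360608 = 0.271966
  M+8: 0.71368704×0.055696 = 0.039750
Scale to base peak (0.512479) = 100: 2.7 : 31.6 : 100.0 : 53.1 : 7.8

2.7 : 31.6 : 100.0 : 53.1 : 7.8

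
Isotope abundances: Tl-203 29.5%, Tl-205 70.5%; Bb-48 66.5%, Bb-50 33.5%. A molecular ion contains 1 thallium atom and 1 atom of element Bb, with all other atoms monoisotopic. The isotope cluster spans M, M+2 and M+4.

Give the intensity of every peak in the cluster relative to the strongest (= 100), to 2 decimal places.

Thallium pattern (n=1): 0.2950 : 0.7050
Element Bb pattern (n=1): 0.6650 : 0.3350
Convolve the two distributions (both contribute in 2-u steps):
  M: 0.2950×0.6650 = 0.196175
  M+2: 0.2950×0.3350 + 0.7050×0.6650 = 0.567650
  M+4: 0.7050×0.3350 = 0.236175
Scale to base peak (0.567650) = 100: 34.56 : 100.00 : 41.61

34.56 : 100.00 : 41.61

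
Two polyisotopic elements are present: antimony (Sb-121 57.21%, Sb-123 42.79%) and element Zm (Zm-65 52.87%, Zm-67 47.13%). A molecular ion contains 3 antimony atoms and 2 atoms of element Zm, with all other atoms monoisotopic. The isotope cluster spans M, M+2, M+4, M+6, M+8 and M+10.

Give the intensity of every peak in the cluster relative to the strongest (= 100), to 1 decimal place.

15.4 : 62.2 : 100.0 : 80.2 : 32.1 : 5.1

Antimony pattern (n=3): 0.18724742 : 0.42015297 : 0.3142518 : 0.07834781
Element Zm pattern (n=2): 0.27952369 : 0.49835262 : 0.22212369
Convolve the two distributions (both contribute in 2-u steps):
  M: 0.18724742×0.27952369 = 0.052340
  M+2: 0.18724742×0.49835262 + 0.42015297×0.27952369 = 0.210758
  M+4: 0.18724742×0.22212369 + 0.42015297×0.49835262 + 0.3142518×0.27952369 = 0.338817
  M+6: 0.42015297×0.22212369 + 0.3142518×0.49835262 + 0.07834781×0.27952369 = 0.271834
  M+8: 0.3142518×0.22212369 + 0.07834781×0.49835262 = 0.108848
  M+10: 0.07834781×0.22212369 = 0.017403
Scale to base peak (0.338817) = 100: 15.4 : 62.2 : 100.0 : 80.2 : 32.1 : 5.1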